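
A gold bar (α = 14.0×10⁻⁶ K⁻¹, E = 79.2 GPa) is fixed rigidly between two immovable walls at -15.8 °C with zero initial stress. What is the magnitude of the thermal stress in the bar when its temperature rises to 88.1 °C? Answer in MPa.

σ = 115 MPa

Fully constrained: the free strain ε = αΔT is blocked, so σ = Eε = EαΔT.
|ΔT| = 103.9 K
σ = 79.2×10⁹ × 14.0×10⁻⁶ × 103.9 = 1.15×10⁸ Pa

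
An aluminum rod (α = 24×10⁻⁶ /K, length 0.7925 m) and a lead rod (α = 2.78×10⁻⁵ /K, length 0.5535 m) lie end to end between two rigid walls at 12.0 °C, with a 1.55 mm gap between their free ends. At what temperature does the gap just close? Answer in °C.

T = 57.0 °C

Gap closes when ΔL₁ + ΔL₂ = 1.55 mm = 1.55×10⁻³ m
(α₁L₁ + α₂L₂)ΔT = g
α₁L₁ + α₂L₂ = 24×10⁻⁶×0.7925 + 2.78×10⁻⁵×0.5535 = 3.44073×10⁻⁵ m/K
ΔT = 1.55×10⁻³ / 3.44073×10⁻⁵ = 45.049 K
T = 12.0 + 45.049 = 57.049 °C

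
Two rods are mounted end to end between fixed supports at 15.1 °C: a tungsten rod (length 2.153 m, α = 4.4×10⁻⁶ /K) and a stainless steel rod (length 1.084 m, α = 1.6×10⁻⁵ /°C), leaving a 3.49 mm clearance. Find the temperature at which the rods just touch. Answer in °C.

T = 145 °C

α₁L₁ = 9.4732×10⁻⁶ m/K, α₂L₂ = 1.7344×10⁻⁵ m/K → total 2.68172×10⁻⁵ m/K
ΔT = g/(α₁L₁+α₂L₂) = 3.49×10⁻³ / 2.68172×10⁻⁵ = 130.14 K
T = 15.1 + 130.14 = 145.24 °C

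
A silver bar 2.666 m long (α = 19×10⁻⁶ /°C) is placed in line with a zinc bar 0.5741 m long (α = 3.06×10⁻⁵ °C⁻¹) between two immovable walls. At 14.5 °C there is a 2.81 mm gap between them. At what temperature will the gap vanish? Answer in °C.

α₁L₁ = 5.0654×10⁻⁵ m/K, α₂L₂ = 1.756746×10⁻⁵ m/K → total 6.822146×10⁻⁵ m/K
ΔT = g/(α₁L₁+α₂L₂) = 2.81×10⁻³ / 6.822146×10⁻⁵ = 41.189 K
T = 14.5 + 41.189 = 55.689 °C

T = 55.7 °C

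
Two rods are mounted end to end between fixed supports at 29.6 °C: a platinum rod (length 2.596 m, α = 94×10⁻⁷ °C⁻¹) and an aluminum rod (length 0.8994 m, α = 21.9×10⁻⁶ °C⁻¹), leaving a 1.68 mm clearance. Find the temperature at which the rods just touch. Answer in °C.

T = 67.7 °C

α₁L₁ = 2.44024×10⁻⁵ m/K, α₂L₂ = 1.969686×10⁻⁵ m/K → total 4.409926×10⁻⁵ m/K
ΔT = g/(α₁L₁+α₂L₂) = 1.68×10⁻³ / 4.409926×10⁻⁵ = 38.096 K
T = 29.6 + 38.096 = 67.696 °C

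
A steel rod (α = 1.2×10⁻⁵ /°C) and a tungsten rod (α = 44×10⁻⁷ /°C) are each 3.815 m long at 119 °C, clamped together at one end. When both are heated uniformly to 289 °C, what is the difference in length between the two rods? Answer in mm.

ΔT = 170 K
steel: ΔL = 1.2×10⁻⁵ × 3.815 m × 170 = 7.7826×10⁻³ m = 7.7826 mm
tungsten: ΔL = 44×10⁻⁷ × 3.815 m × 170 = 2.8536×10⁻³ m = 2.8536 mm
difference = 7.7826 − 2.8536 = 4.9290 mm

4.93 mm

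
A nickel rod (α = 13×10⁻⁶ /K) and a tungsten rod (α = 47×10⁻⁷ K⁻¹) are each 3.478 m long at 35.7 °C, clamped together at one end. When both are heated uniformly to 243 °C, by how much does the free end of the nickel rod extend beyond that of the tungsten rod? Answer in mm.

ΔT = 207.3 K
nickel: ΔL = 13×10⁻⁶ × 3.478 m × 207.3 = 9.3729×10⁻³ m = 9.3729 mm
tungsten: ΔL = 47×10⁻⁷ × 3.478 m × 207.3 = 3.3887×10⁻³ m = 3.3887 mm
difference = 9.3729 − 3.3887 = 5.9842 mm

5.98 mm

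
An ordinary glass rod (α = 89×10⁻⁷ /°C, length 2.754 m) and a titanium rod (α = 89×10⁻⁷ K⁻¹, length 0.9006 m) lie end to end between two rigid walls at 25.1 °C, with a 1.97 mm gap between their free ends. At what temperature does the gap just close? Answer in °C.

T = 85.7 °C

α₁L₁ = 2.45106×10⁻⁵ m/K, α₂L₂ = 8.01534×10⁻⁶ m/K → total 3.252594×10⁻⁵ m/K
ΔT = g/(α₁L₁+α₂L₂) = 1.97×10⁻³ / 3.252594×10⁻⁵ = 60.567 K
T = 25.1 + 60.567 = 85.667 °C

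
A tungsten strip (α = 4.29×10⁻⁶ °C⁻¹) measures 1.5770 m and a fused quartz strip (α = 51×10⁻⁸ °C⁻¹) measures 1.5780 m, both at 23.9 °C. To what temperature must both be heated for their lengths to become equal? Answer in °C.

T = 191.7 °C

L₁(1 + α₁ΔT) = L₂(1 + α₂ΔT) ⇒ ΔT = (L₂ − L₁)/(α₁L₁ − α₂L₂)
L₂ − L₁ = 1.5780 − 1.5770 = 1.00×10⁻³ m
α₁L₁ − α₂L₂ = 4.29×10⁻⁶×1.5770 − 51×10⁻⁸×1.5780 = 5.96055×10⁻⁶ m/K
ΔT = 1.00×10⁻³ / 5.96055×10⁻⁶ = 167.770 K
T = 23.9 + 167.770 = 191.670 °C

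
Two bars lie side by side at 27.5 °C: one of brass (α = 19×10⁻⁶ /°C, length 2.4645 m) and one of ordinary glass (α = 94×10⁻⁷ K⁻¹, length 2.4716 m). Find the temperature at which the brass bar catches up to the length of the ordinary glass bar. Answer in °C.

T = 328.4 °C

L₁(1 + α₁ΔT) = L₂(1 + α₂ΔT) ⇒ ΔT = (L₂ − L₁)/(α₁L₁ − α₂L₂)
L₂ − L₁ = 2.4716 − 2.4645 = 7.10×10⁻³ m
α₁L₁ − α₂L₂ = 19×10⁻⁶×2.4645 − 94×10⁻⁷×2.4716 = 2.359246×10⁻⁵ m/K
ΔT = 7.10×10⁻³ / 2.359246×10⁻⁵ = 300.944 K
T = 27.5 + 300.944 = 328.444 °C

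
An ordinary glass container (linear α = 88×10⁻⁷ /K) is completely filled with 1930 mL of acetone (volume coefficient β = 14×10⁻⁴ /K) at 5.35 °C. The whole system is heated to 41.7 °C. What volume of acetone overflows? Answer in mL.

The container also expands: β_container ≈ 3α = 2.64×10⁻⁵ /K
Net overflow = V₀(β_liq − 3α_cont)ΔT
β − 3α = 1.40×10⁻³ − 2.64×10⁻⁵ = 1.3736×10⁻³ /K; ΔT = 36.35 K
ΔV = 1930 × 1.3736×10⁻³ × 36.35 = 96.4 mL

96.4 mL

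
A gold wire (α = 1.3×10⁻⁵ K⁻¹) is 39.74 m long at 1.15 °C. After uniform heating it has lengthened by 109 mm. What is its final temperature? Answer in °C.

ΔL = αL₀ΔT ⇒ ΔT = ΔL / (αL₀)
ΔT = 109×10⁻³ m / (1.3×10⁻⁵ × 39.74 m) = 210.99 K
T = 1.15 + 210.99 = 212.14 °C

T = 212 °C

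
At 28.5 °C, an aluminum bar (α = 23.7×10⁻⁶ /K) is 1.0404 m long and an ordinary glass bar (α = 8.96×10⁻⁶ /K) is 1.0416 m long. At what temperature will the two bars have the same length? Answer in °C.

T = 106.8 °C

Equal length when α₁L₁ΔT − α₂L₂ΔT = L₂ − L₁ = 1.20×10⁻³ m
α₁L₁ = 2.465748×10⁻⁵, α₂L₂ = 9.332736×10⁻⁶ → Δ(αL) = 1.5324744×10⁻⁵ m/K
ΔT = 1.20×10⁻³ / 1.5324744×10⁻⁵ = 78.305 K, so T = 28.5 + 78.305 = 106.805 °C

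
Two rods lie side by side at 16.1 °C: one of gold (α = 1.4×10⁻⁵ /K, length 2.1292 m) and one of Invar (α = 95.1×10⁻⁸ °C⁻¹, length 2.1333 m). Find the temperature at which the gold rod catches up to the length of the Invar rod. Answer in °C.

T = 163.7 °C

Equal length when α₁L₁ΔT − α₂L₂ΔT = L₂ − L₁ = 4.10×10⁻³ m
α₁L₁ = 2.98088×10⁻⁵, α₂L₂ = 2.0287683×10⁻⁶ → Δ(αL) = 2.77800317×10⁻⁵ m/K
ΔT = 4.10×10⁻³ / 2.77800317×10⁻⁵ = 147.588 K, so T = 16.1 + 147.588 = 163.688 °C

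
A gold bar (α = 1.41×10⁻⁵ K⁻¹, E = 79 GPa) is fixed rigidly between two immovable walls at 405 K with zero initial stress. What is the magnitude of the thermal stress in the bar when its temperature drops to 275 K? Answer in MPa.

σ = 145 MPa

Fully constrained: the free strain ε = αΔT is blocked, so σ = Eε = EαΔT.
|ΔT| = 130 K
σ = 79.0×10⁹ × 1.41×10⁻⁵ × 130 = 1.45×10⁸ Pa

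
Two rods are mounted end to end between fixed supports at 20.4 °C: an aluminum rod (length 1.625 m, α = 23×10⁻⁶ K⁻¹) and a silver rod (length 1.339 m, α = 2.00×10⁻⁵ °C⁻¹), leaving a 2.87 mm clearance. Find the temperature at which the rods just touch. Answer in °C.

T = 65.1 °C

α₁L₁ = 3.7375×10⁻⁵ m/K, α₂L₂ = 2.678×10⁻⁵ m/K → total 6.4155×10⁻⁵ m/K
ΔT = g/(α₁L₁+α₂L₂) = 2.87×10⁻³ / 6.4155×10⁻⁵ = 44.735 K
T = 20.4 + 44.735 = 65.135 °C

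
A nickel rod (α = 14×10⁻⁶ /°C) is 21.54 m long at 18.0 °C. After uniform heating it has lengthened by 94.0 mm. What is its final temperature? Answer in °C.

ΔL = αL₀ΔT ⇒ ΔT = ΔL / (αL₀)
ΔT = 94.0×10⁻³ m / (14×10⁻⁶ × 21.54 m) = 311.71 K
T = 18.0 + 311.71 = 329.71 °C

T = 330 °C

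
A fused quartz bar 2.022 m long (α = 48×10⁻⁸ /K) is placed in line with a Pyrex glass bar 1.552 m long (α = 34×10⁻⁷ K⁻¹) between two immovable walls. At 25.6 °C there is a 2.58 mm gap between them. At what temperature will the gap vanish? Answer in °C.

Gap closes when ΔL₁ + ΔL₂ = 2.58 mm = 2.58×10⁻³ m
(α₁L₁ + α₂L₂)ΔT = g
α₁L₁ + α₂L₂ = 48×10⁻⁸×2.022 + 34×10⁻⁷×1.552 = 6.24736×10⁻⁶ m/K
ΔT = 2.58×10⁻³ / 6.24736×10⁻⁶ = 412.97 K
T = 25.6 + 412.97 = 438.57 °C

T = 439 °C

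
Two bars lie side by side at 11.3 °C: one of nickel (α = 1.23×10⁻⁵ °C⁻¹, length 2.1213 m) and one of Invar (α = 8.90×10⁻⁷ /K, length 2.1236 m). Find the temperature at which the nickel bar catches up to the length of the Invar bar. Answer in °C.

Equal length when α₁L₁ΔT − α₂L₂ΔT = L₂ − L₁ = 2.30×10⁻³ m
α₁L₁ = 2.609199×10⁻⁵, α₂L₂ = 1.890004×10⁻⁶ → Δ(αL) = 2.4201986×10⁻⁵ m/K
ΔT = 2.30×10⁻³ / 2.4201986×10⁻⁵ = 95.034 K, so T = 11.3 + 95.034 = 106.334 °C

T = 106.3 °C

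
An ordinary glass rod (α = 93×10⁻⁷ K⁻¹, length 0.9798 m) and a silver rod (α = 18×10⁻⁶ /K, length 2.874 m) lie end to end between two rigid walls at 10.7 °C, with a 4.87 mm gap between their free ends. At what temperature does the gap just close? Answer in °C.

Gap closes when ΔL₁ + ΔL₂ = 4.87 mm = 4.87×10⁻³ m
(α₁L₁ + α₂L₂)ΔT = g
α₁L₁ + α₂L₂ = 93×10⁻⁷×0.9798 + 18×10⁻⁶×2.874 = 6.084414×10⁻⁵ m/K
ΔT = 4.87×10⁻³ / 6.084414×10⁻⁵ = 80.041 K
T = 10.7 + 80.041 = 90.741 °C

T = 90.7 °C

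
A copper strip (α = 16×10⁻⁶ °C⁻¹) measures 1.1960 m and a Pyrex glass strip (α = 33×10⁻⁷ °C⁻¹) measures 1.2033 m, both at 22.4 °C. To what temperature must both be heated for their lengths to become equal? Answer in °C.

T = 503.8 °C

L₁(1 + α₁ΔT) = L₂(1 + α₂ΔT) ⇒ ΔT = (L₂ − L₁)/(α₁L₁ − α₂L₂)
L₂ − L₁ = 1.2033 − 1.1960 = 7.30×10⁻³ m
α₁L₁ − α₂L₂ = 16×10⁻⁶×1.1960 − 33×10⁻⁷×1.2033 = 1.516511×10⁻⁵ m/K
ΔT = 7.30×10⁻³ / 1.516511×10⁻⁵ = 481.368 K
T = 22.4 + 481.368 = 503.768 °C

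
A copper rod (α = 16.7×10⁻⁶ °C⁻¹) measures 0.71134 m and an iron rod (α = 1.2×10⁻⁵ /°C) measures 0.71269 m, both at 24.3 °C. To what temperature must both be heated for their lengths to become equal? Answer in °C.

L₁(1 + α₁ΔT) = L₂(1 + α₂ΔT) ⇒ ΔT = (L₂ − L₁)/(α₁L₁ − α₂L₂)
L₂ − L₁ = 0.71269 − 0.71134 = 1.35×10⁻³ m
α₁L₁ − α₂L₂ = 16.7×10⁻⁶×0.71134 − 1.2×10⁻⁵×0.71269 = 3.327098×10⁻⁶ m/K
ΔT = 1.35×10⁻³ / 3.327098×10⁻⁶ = 405.759 K
T = 24.3 + 405.759 = 430.059 °C

T = 430.1 °C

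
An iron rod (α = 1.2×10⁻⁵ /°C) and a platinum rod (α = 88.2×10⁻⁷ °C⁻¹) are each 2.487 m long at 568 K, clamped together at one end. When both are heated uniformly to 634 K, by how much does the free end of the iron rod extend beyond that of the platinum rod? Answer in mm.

0.522 mm

ΔT = 66 K
iron: ΔL = 1.2×10⁻⁵ × 2.487 m × 66 = 1.9697×10⁻³ m = 1.9697 mm
platinum: ΔL = 88.2×10⁻⁷ × 2.487 m × 66 = 1.4477×10⁻³ m = 1.4477 mm
difference = 1.9697 − 1.4477 = 0.5220 mm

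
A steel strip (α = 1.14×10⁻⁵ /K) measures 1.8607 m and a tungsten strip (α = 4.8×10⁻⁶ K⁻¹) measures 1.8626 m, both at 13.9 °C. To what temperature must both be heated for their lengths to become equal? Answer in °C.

Equal length when α₁L₁ΔT − α₂L₂ΔT = L₂ − L₁ = 1.90×10⁻³ m
α₁L₁ = 2.121198×10⁻⁵, α₂L₂ = 8.94048×10⁻⁶ → Δ(αL) = 1.22715×10⁻⁵ m/K
ΔT = 1.90×10⁻³ / 1.22715×10⁻⁵ = 154.830 K, so T = 13.9 + 154.830 = 168.730 °C

T = 168.7 °C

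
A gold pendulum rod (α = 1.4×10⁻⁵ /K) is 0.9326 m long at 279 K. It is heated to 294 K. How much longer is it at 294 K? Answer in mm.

|ΔT| = |294 − 279| = 15 K
ΔL = αL₀ΔT = (1.4×10⁻⁵)(0.9326)(15) = 1.96×10⁻⁴ m

ΔL = 0.196 mm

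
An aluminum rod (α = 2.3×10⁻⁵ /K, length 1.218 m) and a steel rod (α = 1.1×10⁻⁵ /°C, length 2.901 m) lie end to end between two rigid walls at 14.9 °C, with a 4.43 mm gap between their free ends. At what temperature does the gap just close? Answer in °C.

Gap closes when ΔL₁ + ΔL₂ = 4.43 mm = 4.43×10⁻³ m
(α₁L₁ + α₂L₂)ΔT = g
α₁L₁ + α₂L₂ = 2.3×10⁻⁵×1.218 + 1.1×10⁻⁵×2.901 = 5.9925×10⁻⁵ m/K
ΔT = 4.43×10⁻³ / 5.9925×10⁻⁵ = 73.926 K
T = 14.9 + 73.926 = 88.826 °C

T = 88.8 °C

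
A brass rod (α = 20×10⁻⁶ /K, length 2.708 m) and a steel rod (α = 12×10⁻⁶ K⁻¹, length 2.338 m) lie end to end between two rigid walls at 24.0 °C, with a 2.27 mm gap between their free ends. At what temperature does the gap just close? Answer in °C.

T = 51.6 °C

Gap closes when ΔL₁ + ΔL₂ = 2.27 mm = 2.27×10⁻³ m
(α₁L₁ + α₂L₂)ΔT = g
α₁L₁ + α₂L₂ = 20×10⁻⁶×2.708 + 12×10⁻⁶×2.338 = 8.2216×10⁻⁵ m/K
ΔT = 2.27×10⁻³ / 8.2216×10⁻⁵ = 27.610 K
T = 24.0 + 27.610 = 51.610 °C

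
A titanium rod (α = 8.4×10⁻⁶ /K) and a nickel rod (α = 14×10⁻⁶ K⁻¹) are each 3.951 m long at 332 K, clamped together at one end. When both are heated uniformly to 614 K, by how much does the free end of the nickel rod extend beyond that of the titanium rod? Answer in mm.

ΔT = 282 K
titanium: ΔL = 8.4×10⁻⁶ × 3.951 m × 282 = 9.3591×10⁻³ m = 9.3591 mm
nickel: ΔL = 14×10⁻⁶ × 3.951 m × 282 = 1.5599×10⁻² m = 15.599 mm
difference = 15.599 − 9.3591 = 6.2399 mm

6.24 mm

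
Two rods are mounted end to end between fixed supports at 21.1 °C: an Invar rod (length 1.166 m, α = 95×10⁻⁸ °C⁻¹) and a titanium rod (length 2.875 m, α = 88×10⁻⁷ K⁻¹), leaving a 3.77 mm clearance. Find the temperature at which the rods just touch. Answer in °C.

α₁L₁ = 1.1077×10⁻⁶ m/K, α₂L₂ = 2.530×10⁻⁵ m/K → total 2.64077×10⁻⁵ m/K
ΔT = g/(α₁L₁+α₂L₂) = 3.77×10⁻³ / 2.64077×10⁻⁵ = 142.76 K
T = 21.1 + 142.76 = 163.86 °C

T = 164 °C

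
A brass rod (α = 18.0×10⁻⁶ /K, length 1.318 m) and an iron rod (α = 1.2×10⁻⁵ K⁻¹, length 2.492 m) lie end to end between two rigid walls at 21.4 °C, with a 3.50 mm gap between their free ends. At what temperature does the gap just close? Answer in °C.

α₁L₁ = 2.3724×10⁻⁵ m/K, α₂L₂ = 2.9904×10⁻⁵ m/K → total 5.3628×10⁻⁵ m/K
ΔT = g/(α₁L₁+α₂L₂) = 3.50×10⁻³ / 5.3628×10⁻⁵ = 65.264 K
T = 21.4 + 65.264 = 86.664 °C

T = 86.7 °C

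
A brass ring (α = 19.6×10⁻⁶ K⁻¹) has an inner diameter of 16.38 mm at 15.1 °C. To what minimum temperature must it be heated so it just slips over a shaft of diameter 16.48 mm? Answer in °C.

T = 327 °C

Required Δd = 16.48 − 16.38 = 0.10 mm
Δd = αd₀ΔT ⇒ ΔT = Δd/(αd₀) = 0.10 / (19.6×10⁻⁶ × 16.38) = 311.48 K
T_min = 15.1 + 311.48 = 326.58 °C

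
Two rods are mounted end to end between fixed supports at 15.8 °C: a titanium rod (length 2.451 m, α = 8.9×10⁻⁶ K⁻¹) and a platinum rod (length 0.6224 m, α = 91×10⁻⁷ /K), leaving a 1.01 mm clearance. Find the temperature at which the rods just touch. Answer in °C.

T = 52.6 °C

Gap closes when ΔL₁ + ΔL₂ = 1.01 mm = 1.01×10⁻³ m
(α₁L₁ + α₂L₂)ΔT = g
α₁L₁ + α₂L₂ = 8.9×10⁻⁶×2.451 + 91×10⁻⁷×0.6224 = 2.747774×10⁻⁵ m/K
ΔT = 1.01×10⁻³ / 2.747774×10⁻⁵ = 36.757 K
T = 15.8 + 36.757 = 52.557 °C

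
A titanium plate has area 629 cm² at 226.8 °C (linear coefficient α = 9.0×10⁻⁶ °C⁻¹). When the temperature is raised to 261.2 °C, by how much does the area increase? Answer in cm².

Area coefficient ≈ 2α; |ΔT| = 34.4 K
ΔA = 2αA₀ΔT = 2(9.0×10⁻⁶)(629)(34.4) = 0.389 cm²

ΔA = 0.389 cm²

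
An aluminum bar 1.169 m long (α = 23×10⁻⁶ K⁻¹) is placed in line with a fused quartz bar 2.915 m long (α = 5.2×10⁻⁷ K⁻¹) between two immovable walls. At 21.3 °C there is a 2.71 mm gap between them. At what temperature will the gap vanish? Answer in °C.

T = 117 °C

Gap closes when ΔL₁ + ΔL₂ = 2.71 mm = 2.71×10⁻³ m
(α₁L₁ + α₂L₂)ΔT = g
α₁L₁ + α₂L₂ = 23×10⁻⁶×1.169 + 5.2×10⁻⁷×2.915 = 2.84028×10⁻⁵ m/K
ΔT = 2.71×10⁻³ / 2.84028×10⁻⁵ = 95.41 K
T = 21.3 + 95.41 = 116.71 °C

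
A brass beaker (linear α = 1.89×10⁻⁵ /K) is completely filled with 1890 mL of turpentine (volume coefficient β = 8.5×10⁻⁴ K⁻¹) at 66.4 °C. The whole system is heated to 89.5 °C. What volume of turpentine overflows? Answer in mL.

The beaker also expands: β_container ≈ 3α = 5.67×10⁻⁵ /K
Net overflow = V₀(β_liq − 3α_cont)ΔT
β − 3α = 8.50×10⁻⁴ − 5.67×10⁻⁵ = 7.933×10⁻⁴ /K; ΔT = 23.1 K
ΔV = 1890 × 7.933×10⁻⁴ × 23.1 = 34.6 mL

34.6 mL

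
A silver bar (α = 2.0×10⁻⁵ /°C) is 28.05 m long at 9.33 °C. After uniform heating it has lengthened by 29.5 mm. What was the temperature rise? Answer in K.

ΔL = αL₀ΔT ⇒ ΔT = ΔL / (αL₀)
ΔT = 29.5×10⁻³ m / (2.0×10⁻⁵ × 28.05 m) = 52.585 K

ΔT = 52.6 K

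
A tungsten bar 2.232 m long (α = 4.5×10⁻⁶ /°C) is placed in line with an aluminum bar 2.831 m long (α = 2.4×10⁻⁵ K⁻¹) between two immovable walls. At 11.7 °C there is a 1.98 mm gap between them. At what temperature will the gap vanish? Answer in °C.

Gap closes when ΔL₁ + ΔL₂ = 1.98 mm = 1.98×10⁻³ m
(α₁L₁ + α₂L₂)ΔT = g
α₁L₁ + α₂L₂ = 4.5×10⁻⁶×2.232 + 2.4×10⁻⁵×2.831 = 7.7988×10⁻⁵ m/K
ΔT = 1.98×10⁻³ / 7.7988×10⁻⁵ = 25.389 K
T = 11.7 + 25.389 = 37.089 °C

T = 37.1 °C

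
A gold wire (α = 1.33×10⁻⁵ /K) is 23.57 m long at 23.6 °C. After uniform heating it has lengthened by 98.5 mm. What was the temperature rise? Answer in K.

ΔL = αL₀ΔT ⇒ ΔT = ΔL / (αL₀)
ΔT = 98.5×10⁻³ m / (1.33×10⁻⁵ × 23.57 m) = 314.21 K

ΔT = 314 K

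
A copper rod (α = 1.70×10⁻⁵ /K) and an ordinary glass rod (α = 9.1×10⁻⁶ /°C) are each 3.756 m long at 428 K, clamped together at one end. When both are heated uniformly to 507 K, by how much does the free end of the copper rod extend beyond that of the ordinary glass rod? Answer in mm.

ΔT = 79 K
copper: ΔL = 1.70×10⁻⁵ × 3.756 m × 79 = 5.0443×10⁻³ m = 5.0443 mm
ordinary glass: ΔL = 9.1×10⁻⁶ × 3.756 m × 79 = 2.7002×10⁻³ m = 2.7002 mm
difference = 5.0443 − 2.7002 = 2.3441 mm

2.34 mm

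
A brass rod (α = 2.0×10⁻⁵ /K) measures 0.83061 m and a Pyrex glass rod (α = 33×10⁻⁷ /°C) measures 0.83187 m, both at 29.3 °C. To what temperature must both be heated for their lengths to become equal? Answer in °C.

T = 120.2 °C

L₁(1 + α₁ΔT) = L₂(1 + α₂ΔT) ⇒ ΔT = (L₂ − L₁)/(α₁L₁ − α₂L₂)
L₂ − L₁ = 0.83187 − 0.83061 = 1.26×10⁻³ m
α₁L₁ − α₂L₂ = 2.0×10⁻⁵×0.83061 − 33×10⁻⁷×0.83187 = 1.3867029×10⁻⁵ m/K
ΔT = 1.26×10⁻³ / 1.3867029×10⁻⁵ = 90.863 K
T = 29.3 + 90.863 = 120.163 °C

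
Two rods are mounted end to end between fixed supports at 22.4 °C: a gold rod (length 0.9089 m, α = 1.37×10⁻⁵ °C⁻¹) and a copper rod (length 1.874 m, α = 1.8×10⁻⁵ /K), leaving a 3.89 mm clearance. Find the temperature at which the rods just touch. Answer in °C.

α₁L₁ = 1.245193×10⁻⁵ m/K, α₂L₂ = 3.3732×10⁻⁵ m/K → total 4.618393×10⁻⁵ m/K
ΔT = g/(α₁L₁+α₂L₂) = 3.89×10⁻³ / 4.618393×10⁻⁵ = 84.23 K
T = 22.4 + 84.23 = 106.63 °C

T = 107 °C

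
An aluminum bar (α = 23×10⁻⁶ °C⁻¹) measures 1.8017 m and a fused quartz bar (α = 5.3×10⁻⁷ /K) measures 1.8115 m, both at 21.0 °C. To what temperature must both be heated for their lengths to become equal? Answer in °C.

T = 263.1 °C

L₁(1 + α₁ΔT) = L₂(1 + α₂ΔT) ⇒ ΔT = (L₂ − L₁)/(α₁L₁ − α₂L₂)
L₂ − L₁ = 1.8115 − 1.8017 = 9.80×10⁻³ m
α₁L₁ − α₂L₂ = 23×10⁻⁶×1.8017 − 5.3×10⁻⁷×1.8115 = 4.0479005×10⁻⁵ m/K
ΔT = 9.80×10⁻³ / 4.0479005×10⁻⁵ = 242.101 K
T = 21.0 + 242.101 = 263.101 °C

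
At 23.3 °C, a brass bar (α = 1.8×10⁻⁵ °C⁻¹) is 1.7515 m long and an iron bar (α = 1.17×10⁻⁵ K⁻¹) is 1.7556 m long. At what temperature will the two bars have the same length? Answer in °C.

L₁(1 + α₁ΔT) = L₂(1 + α₂ΔT) ⇒ ΔT = (L₂ − L₁)/(α₁L₁ − α₂L₂)
L₂ − L₁ = 1.7556 − 1.7515 = 4.10×10⁻³ m
α₁L₁ − α₂L₂ = 1.8×10⁻⁵×1.7515 − 1.17×10⁻⁵×1.7556 = 1.098648×10⁻⁵ m/K
ΔT = 4.10×10⁻³ / 1.098648×10⁻⁵ = 373.186 K
T = 23.3 + 373.186 = 396.486 °C

T = 396.5 °C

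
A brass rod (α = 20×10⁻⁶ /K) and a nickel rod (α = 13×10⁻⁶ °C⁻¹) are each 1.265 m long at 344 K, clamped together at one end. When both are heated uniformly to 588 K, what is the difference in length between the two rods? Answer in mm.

2.16 mm

ΔT = 244 K
brass: ΔL = 20×10⁻⁶ × 1.265 m × 244 = 6.1732×10⁻³ m = 6.1732 mm
nickel: ΔL = 13×10⁻⁶ × 1.265 m × 244 = 4.0126×10⁻³ m = 4.0126 mm
difference = 6.1732 − 4.0126 = 2.1606 mm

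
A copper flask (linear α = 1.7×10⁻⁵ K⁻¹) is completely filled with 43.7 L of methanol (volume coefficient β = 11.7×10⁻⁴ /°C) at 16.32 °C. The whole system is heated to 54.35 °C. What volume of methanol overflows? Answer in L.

1.86 L

The flask also expands: β_container ≈ 3α = 5.1×10⁻⁵ /K
Net overflow = V₀(β_liq − 3α_cont)ΔT
β − 3α = 1.17×10⁻³ − 5.1×10⁻⁵ = 1.119×10⁻³ /K; ΔT = 38.03 K
ΔV = 43.7 × 1.119×10⁻³ × 38.03 = 1.86 L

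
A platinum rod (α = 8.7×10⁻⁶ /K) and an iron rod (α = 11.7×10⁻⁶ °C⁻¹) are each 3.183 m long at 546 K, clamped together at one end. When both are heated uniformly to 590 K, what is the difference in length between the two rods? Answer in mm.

0.420 mm

ΔT = 44 K
platinum: ΔL = 8.7×10⁻⁶ × 3.183 m × 44 = 1.2185×10⁻³ m = 1.2185 mm
iron: ΔL = 11.7×10⁻⁶ × 3.183 m × 44 = 1.6386×10⁻³ m = 1.6386 mm
difference = 1.6386 − 1.2185 = 0.4201 mm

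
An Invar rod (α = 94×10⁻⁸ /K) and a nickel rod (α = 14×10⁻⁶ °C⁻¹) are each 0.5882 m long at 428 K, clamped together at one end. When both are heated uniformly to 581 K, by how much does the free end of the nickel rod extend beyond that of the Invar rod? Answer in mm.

1.18 mm

ΔT = 153 K
Invar: ΔL = 94×10⁻⁸ × 0.5882 m × 153 = 8.4595×10⁻⁵ m = 0.084595 mm
nickel: ΔL = 14×10⁻⁶ × 0.5882 m × 153 = 1.2599×10⁻³ m = 1.2599 mm
difference = 1.2599 − 0.084595 = 1.175305 mm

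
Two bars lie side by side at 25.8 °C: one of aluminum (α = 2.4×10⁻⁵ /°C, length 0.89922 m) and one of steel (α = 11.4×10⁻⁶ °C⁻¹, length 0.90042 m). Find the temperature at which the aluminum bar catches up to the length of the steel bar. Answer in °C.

T = 131.8 °C

L₁(1 + α₁ΔT) = L₂(1 + α₂ΔT) ⇒ ΔT = (L₂ − L₁)/(α₁L₁ − α₂L₂)
L₂ − L₁ = 0.90042 − 0.89922 = 1.20×10⁻³ m
α₁L₁ − α₂L₂ = 2.4×10⁻⁵×0.89922 − 11.4×10⁻⁶×0.90042 = 1.1316492×10⁻⁵ m/K
ΔT = 1.20×10⁻³ / 1.1316492×10⁻⁵ = 106.040 K
T = 25.8 + 106.040 = 131.840 °C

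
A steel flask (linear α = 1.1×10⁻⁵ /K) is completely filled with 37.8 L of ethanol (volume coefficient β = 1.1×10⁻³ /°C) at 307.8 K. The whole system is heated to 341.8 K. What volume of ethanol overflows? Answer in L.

The flask also expands: β_container ≈ 3α = 3.3×10⁻⁵ /K
Net overflow = V₀(β_liq − 3α_cont)ΔT
β − 3α = 1.10×10⁻³ − 3.3×10⁻⁵ = 1.067×10⁻³ /K; ΔT = 34.0 K
ΔV = 37.8 × 1.067×10⁻³ × 34.0 = 1.37 L

1.37 L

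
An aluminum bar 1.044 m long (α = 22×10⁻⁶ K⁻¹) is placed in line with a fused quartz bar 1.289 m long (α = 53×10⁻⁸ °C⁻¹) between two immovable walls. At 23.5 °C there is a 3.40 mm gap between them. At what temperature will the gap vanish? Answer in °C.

T = 167 °C

α₁L₁ = 2.2968×10⁻⁵ m/K, α₂L₂ = 6.8317×10⁻⁷ m/K → total 2.365117×10⁻⁵ m/K
ΔT = g/(α₁L₁+α₂L₂) = 3.40×10⁻³ / 2.365117×10⁻⁵ = 143.76 K
T = 23.5 + 143.76 = 167.26 °C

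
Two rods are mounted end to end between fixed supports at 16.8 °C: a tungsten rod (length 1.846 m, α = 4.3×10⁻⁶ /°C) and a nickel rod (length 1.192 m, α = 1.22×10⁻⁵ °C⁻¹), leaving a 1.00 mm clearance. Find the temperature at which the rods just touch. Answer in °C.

α₁L₁ = 7.9378×10⁻⁶ m/K, α₂L₂ = 1.45424×10⁻⁵ m/K → total 2.24802×10⁻⁵ m/K
ΔT = g/(α₁L₁+α₂L₂) = 1.00×10⁻³ / 2.24802×10⁻⁵ = 44.484 K
T = 16.8 + 44.484 = 61.284 °C

T = 61.3 °C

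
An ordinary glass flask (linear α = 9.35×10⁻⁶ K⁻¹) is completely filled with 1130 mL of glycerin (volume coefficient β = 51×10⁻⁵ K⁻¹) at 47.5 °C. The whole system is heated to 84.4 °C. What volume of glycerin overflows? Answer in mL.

The flask also expands: β_container ≈ 3α = 2.805×10⁻⁵ /K
Net overflow = V₀(β_liq − 3α_cont)ΔT
β − 3α = 5.10×10⁻⁴ − 2.805×10⁻⁵ = 4.8195×10⁻⁴ /K; ΔT = 36.9 K
ΔV = 1130 × 4.8195×10⁻⁴ × 36.9 = 20.1 mL

20.1 mL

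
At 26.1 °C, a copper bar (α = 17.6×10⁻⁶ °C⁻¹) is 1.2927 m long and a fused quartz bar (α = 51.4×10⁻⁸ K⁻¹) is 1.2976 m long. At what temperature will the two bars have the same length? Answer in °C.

T = 248.0 °C

Equal length when α₁L₁ΔT − α₂L₂ΔT = L₂ − L₁ = 4.90×10⁻³ m
α₁L₁ = 2.275152×10⁻⁵, α₂L₂ = 6.669664×10⁻⁷ → Δ(αL) = 2.20845536×10⁻⁵ m/K
ΔT = 4.90×10⁻³ / 2.20845536×10⁻⁵ = 221.875 K, so T = 26.1 + 221.875 = 247.975 °C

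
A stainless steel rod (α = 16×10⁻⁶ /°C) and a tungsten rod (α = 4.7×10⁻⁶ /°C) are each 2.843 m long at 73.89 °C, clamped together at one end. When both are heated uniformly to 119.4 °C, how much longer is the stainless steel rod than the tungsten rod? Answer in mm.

1.46 mm

ΔT = 45.51 K
stainless steel: ΔL = 16×10⁻⁶ × 2.843 m × 45.51 = 2.0702×10⁻³ m = 2.0702 mm
tungsten: ΔL = 4.7×10⁻⁶ × 2.843 m × 45.51 = 6.0811×10⁻⁴ m = 0.60811 mm
difference = 2.0702 − 0.60811 = 1.46209 mm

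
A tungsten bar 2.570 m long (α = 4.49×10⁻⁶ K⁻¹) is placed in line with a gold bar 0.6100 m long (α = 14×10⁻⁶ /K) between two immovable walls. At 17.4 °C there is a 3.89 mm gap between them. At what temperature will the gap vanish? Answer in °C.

α₁L₁ = 1.15393×10⁻⁵ m/K, α₂L₂ = 8.540×10⁻⁶ m/K → total 2.00793×10⁻⁵ m/K
ΔT = g/(α₁L₁+α₂L₂) = 3.89×10⁻³ / 2.00793×10⁻⁵ = 193.73 K
T = 17.4 + 193.73 = 211.13 °C

T = 211 °C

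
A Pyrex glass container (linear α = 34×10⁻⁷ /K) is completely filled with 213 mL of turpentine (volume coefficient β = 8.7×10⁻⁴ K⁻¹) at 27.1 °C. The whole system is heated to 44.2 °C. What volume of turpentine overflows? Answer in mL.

3.13 mL

The container also expands: β_container ≈ 3α = 1.02×10⁻⁵ /K
Net overflow = V₀(β_liq − 3α_cont)ΔT
β − 3α = 8.70×10⁻⁴ − 1.02×10⁻⁵ = 8.598×10⁻⁴ /K; ΔT = 17.1 K
ΔV = 213 × 8.598×10⁻⁴ × 17.1 = 3.13 mL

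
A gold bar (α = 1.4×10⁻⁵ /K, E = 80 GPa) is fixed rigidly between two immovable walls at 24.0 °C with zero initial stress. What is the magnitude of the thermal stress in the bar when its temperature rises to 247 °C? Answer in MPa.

Fully constrained: the free strain ε = αΔT is blocked, so σ = Eε = EαΔT.
|ΔT| = 223.0 K
σ = 80.0×10⁹ × 1.4×10⁻⁵ × 223.0 = 2.50×10⁸ Pa

σ = 250 MPa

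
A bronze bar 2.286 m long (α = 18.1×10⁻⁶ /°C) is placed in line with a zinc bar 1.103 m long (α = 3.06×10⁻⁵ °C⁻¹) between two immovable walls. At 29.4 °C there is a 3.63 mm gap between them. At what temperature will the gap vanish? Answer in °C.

α₁L₁ = 4.13766×10⁻⁵ m/K, α₂L₂ = 3.37518×10⁻⁵ m/K → total 7.51284×10⁻⁵ m/K
ΔT = g/(α₁L₁+α₂L₂) = 3.63×10⁻³ / 7.51284×10⁻⁵ = 48.317 K
T = 29.4 + 48.317 = 77.717 °C

T = 77.7 °C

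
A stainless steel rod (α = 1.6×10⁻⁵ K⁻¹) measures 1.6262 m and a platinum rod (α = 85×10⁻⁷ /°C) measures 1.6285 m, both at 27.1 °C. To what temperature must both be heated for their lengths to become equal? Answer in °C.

L₁(1 + α₁ΔT) = L₂(1 + α₂ΔT) ⇒ ΔT = (L₂ − L₁)/(α₁L₁ − α₂L₂)
L₂ − L₁ = 1.6285 − 1.6262 = 2.30×10⁻³ m
α₁L₁ − α₂L₂ = 1.6×10⁻⁵×1.6262 − 85×10⁻⁷×1.6285 = 1.217695×10⁻⁵ m/K
ΔT = 2.30×10⁻³ / 1.217695×10⁻⁵ = 188.881 K
T = 27.1 + 188.881 = 215.981 °C

T = 216.0 °C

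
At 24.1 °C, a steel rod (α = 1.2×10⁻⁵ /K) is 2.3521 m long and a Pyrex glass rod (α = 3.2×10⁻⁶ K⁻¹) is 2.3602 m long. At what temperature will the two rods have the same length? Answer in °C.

T = 415.9 °C

L₁(1 + α₁ΔT) = L₂(1 + α₂ΔT) ⇒ ΔT = (L₂ − L₁)/(α₁L₁ − α₂L₂)
L₂ − L₁ = 2.3602 − 2.3521 = 8.10×10⁻³ m
α₁L₁ − α₂L₂ = 1.2×10⁻⁵×2.3521 − 3.2×10⁻⁶×2.3602 = 2.067256×10⁻⁵ m/K
ΔT = 8.10×10⁻³ / 2.067256×10⁻⁵ = 391.824 K
T = 24.1 + 391.824 = 415.924 °C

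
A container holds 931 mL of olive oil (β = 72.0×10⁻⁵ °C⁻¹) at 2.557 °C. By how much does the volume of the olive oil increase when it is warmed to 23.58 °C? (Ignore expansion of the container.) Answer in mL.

ΔV = 14.1 mL

|ΔT| = |23.58 − 2.557| = 21.023 K
ΔV = βV₀ΔT = (72.0×10⁻⁵)(931)(21.023) = 14.1 mL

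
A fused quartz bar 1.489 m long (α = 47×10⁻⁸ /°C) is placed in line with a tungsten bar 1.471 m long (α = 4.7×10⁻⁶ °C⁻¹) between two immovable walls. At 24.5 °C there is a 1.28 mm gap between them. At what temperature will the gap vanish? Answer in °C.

T = 193 °C

Gap closes when ΔL₁ + ΔL₂ = 1.28 mm = 1.28×10⁻³ m
(α₁L₁ + α₂L₂)ΔT = g
α₁L₁ + α₂L₂ = 47×10⁻⁸×1.489 + 4.7×10⁻⁶×1.471 = 7.61353×10⁻⁶ m/K
ΔT = 1.28×10⁻³ / 7.61353×10⁻⁶ = 168.12 K
T = 24.5 + 168.12 = 192.62 °C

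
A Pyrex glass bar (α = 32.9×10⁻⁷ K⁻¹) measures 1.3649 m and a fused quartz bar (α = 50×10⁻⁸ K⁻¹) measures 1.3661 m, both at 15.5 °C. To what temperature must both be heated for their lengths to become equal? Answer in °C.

T = 330.7 °C

L₁(1 + α₁ΔT) = L₂(1 + α₂ΔT) ⇒ ΔT = (L₂ − L₁)/(α₁L₁ − α₂L₂)
L₂ − L₁ = 1.3661 − 1.3649 = 1.20×10⁻³ m
α₁L₁ − α₂L₂ = 32.9×10⁻⁷×1.3649 − 50×10⁻⁸×1.3661 = 3.807471×10⁻⁶ m/K
ΔT = 1.20×10⁻³ / 3.807471×10⁻⁶ = 315.170 K
T = 15.5 + 315.170 = 330.670 °C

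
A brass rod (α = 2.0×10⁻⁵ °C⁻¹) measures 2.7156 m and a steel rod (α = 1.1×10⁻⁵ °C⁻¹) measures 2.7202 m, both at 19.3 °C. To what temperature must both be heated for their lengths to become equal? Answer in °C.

L₁(1 + α₁ΔT) = L₂(1 + α₂ΔT) ⇒ ΔT = (L₂ − L₁)/(α₁L₁ − α₂L₂)
L₂ − L₁ = 2.7202 − 2.7156 = 4.60×10⁻³ m
α₁L₁ − α₂L₂ = 2.0×10⁻⁵×2.7156 − 1.1×10⁻⁵×2.7202 = 2.43898×10⁻⁵ m/K
ΔT = 4.60×10⁻³ / 2.43898×10⁻⁵ = 188.603 K
T = 19.3 + 188.603 = 207.903 °C

T = 207.9 °C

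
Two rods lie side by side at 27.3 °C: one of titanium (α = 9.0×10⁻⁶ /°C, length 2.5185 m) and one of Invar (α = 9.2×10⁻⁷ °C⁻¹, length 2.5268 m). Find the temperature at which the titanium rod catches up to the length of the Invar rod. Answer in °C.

Equal length when α₁L₁ΔT − α₂L₂ΔT = L₂ − L₁ = 8.30×10⁻³ m
α₁L₁ = 2.26665×10⁻⁵, α₂L₂ = 2.324656×10⁻⁶ → Δ(αL) = 2.0341844×10⁻⁵ m/K
ΔT = 8.30×10⁻³ / 2.0341844×10⁻⁵ = 408.026 K, so T = 27.3 + 408.026 = 435.326 °C

T = 435.3 °C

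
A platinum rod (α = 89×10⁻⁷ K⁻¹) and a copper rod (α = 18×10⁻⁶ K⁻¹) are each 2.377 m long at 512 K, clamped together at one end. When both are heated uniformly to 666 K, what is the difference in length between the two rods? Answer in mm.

3.33 mm

ΔT = 154 K
platinum: ΔL = 89×10⁻⁷ × 2.377 m × 154 = 3.2579×10⁻³ m = 3.2579 mm
copper: ΔL = 18×10⁻⁶ × 2.377 m × 154 = 6.5890×10⁻³ m = 6.5890 mm
difference = 6.5890 − 3.2579 = 3.3311 mm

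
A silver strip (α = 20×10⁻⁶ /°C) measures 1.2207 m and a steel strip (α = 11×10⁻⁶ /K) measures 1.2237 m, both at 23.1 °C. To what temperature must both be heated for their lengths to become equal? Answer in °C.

L₁(1 + α₁ΔT) = L₂(1 + α₂ΔT) ⇒ ΔT = (L₂ − L₁)/(α₁L₁ − α₂L₂)
L₂ − L₁ = 1.2237 − 1.2207 = 3.00×10⁻³ m
α₁L₁ − α₂L₂ = 20×10⁻⁶×1.2207 − 11×10⁻⁶×1.2237 = 1.09533×10⁻⁵ m/K
ΔT = 3.00×10⁻³ / 1.09533×10⁻⁵ = 273.890 K
T = 23.1 + 273.890 = 296.990 °C

T = 297.0 °C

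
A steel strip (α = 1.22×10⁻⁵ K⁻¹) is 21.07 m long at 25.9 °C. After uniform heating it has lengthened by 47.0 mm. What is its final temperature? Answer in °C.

T = 209 °C

ΔL = αL₀ΔT ⇒ ΔT = ΔL / (αL₀)
ΔT = 47.0×10⁻³ m / (1.22×10⁻⁵ × 21.07 m) = 182.84 K
T = 25.9 + 182.84 = 208.74 °C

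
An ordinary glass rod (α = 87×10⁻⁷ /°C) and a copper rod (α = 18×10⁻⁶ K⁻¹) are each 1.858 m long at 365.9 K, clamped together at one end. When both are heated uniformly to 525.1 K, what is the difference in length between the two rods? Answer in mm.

2.75 mm

ΔT = 159.2 K
ordinary glass: ΔL = 87×10⁻⁷ × 1.858 m × 159.2 = 2.5734×10⁻³ m = 2.5734 mm
copper: ΔL = 18×10⁻⁶ × 1.858 m × 159.2 = 5.3243×10⁻³ m = 5.3243 mm
difference = 5.3243 − 2.5734 = 2.7509 mm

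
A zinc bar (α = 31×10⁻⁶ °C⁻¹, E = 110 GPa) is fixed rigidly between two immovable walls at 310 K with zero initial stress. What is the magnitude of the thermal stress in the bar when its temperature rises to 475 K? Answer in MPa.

σ = 563 MPa

Fully constrained: the free strain ε = αΔT is blocked, so σ = Eε = EαΔT.
|ΔT| = 165 K
σ = 110×10⁹ × 31×10⁻⁶ × 165 = 5.63×10⁸ Pa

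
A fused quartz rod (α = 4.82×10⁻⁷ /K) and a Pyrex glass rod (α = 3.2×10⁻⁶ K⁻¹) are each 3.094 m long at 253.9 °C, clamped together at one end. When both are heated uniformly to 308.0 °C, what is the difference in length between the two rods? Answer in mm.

0.455 mm

ΔT = 54.1 K
fused quartz: ΔL = 4.82×10⁻⁷ × 3.094 m × 54.1 = 8.0680×10⁻⁵ m = 0.080680 mm
Pyrex glass: ΔL = 3.2×10⁻⁶ × 3.094 m × 54.1 = 5.3563×10⁻⁴ m = 0.53563 mm
difference = 0.53563 − 0.080680 = 0.45495 mm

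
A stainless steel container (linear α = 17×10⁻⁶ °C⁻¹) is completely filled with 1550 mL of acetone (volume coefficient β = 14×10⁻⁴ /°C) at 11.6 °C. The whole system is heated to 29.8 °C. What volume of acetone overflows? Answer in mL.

38.1 mL

The container also expands: β_container ≈ 3α = 5.1×10⁻⁵ /K
Net overflow = V₀(β_liq − 3α_cont)ΔT
β − 3α = 1.40×10⁻³ − 5.1×10⁻⁵ = 1.349×10⁻³ /K; ΔT = 18.2 K
ΔV = 1550 × 1.349×10⁻³ × 18.2 = 38.1 mL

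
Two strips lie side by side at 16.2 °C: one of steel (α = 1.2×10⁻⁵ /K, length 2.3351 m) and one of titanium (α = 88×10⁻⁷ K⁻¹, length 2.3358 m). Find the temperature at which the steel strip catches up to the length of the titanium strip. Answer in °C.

T = 110.0 °C

L₁(1 + α₁ΔT) = L₂(1 + α₂ΔT) ⇒ ΔT = (L₂ − L₁)/(α₁L₁ − α₂L₂)
L₂ − L₁ = 2.3358 − 2.3351 = 7.00×10⁻⁴ m
α₁L₁ − α₂L₂ = 1.2×10⁻⁵×2.3351 − 88×10⁻⁷×2.3358 = 7.46616×10⁻⁶ m/K
ΔT = 7.00×10⁻⁴ / 7.46616×10⁻⁶ = 93.756 K
T = 16.2 + 93.756 = 109.956 °C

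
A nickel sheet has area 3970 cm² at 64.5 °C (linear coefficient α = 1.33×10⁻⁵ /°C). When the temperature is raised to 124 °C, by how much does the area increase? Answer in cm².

ΔA = 6.28 cm²

Area coefficient ≈ 2α; |ΔT| = 59.5 K
ΔA = 2αA₀ΔT = 2(1.33×10⁻⁵)(3970)(59.5) = 6.28 cm²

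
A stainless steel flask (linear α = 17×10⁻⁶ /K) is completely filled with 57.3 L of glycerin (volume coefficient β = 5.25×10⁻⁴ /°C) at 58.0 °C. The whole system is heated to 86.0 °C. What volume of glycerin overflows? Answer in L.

0.760 L

The flask also expands: β_container ≈ 3α = 5.1×10⁻⁵ /K
Net overflow = V₀(β_liq − 3α_cont)ΔT
β − 3α = 5.25×10⁻⁴ − 5.1×10⁻⁵ = 4.74×10⁻⁴ /K; ΔT = 28.0 K
ΔV = 57.3 × 4.74×10⁻⁴ × 28.0 = 0.760 L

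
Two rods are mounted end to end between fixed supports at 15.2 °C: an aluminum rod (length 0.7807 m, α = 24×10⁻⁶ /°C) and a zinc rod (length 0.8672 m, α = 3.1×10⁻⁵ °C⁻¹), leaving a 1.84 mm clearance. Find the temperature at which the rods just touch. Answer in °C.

α₁L₁ = 1.87368×10⁻⁵ m/K, α₂L₂ = 2.68832×10⁻⁵ m/K → total 4.562×10⁻⁵ m/K
ΔT = g/(α₁L₁+α₂L₂) = 1.84×10⁻³ / 4.562×10⁻⁵ = 40.333 K
T = 15.2 + 40.333 = 55.533 °C

T = 55.5 °C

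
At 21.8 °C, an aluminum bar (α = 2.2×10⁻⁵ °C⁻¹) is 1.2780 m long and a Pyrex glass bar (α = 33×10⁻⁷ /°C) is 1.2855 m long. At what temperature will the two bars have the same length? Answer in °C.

Equal length when α₁L₁ΔT − α₂L₂ΔT = L₂ − L₁ = 7.50×10⁻³ m
α₁L₁ = 2.8116×10⁻⁵, α₂L₂ = 4.24215×10⁻⁶ → Δ(αL) = 2.387385×10⁻⁵ m/K
ΔT = 7.50×10⁻³ / 2.387385×10⁻⁵ = 314.151 K, so T = 21.8 + 314.151 = 335.951 °C

T = 336.0 °C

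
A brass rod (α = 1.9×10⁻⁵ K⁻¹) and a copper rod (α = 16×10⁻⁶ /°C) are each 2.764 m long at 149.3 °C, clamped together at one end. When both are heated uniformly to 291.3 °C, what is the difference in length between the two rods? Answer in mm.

ΔT = 142.0 K
brass: ΔL = 1.9×10⁻⁵ × 2.764 m × 142.0 = 7.4573×10⁻³ m = 7.4573 mm
copper: ΔL = 16×10⁻⁶ × 2.764 m × 142.0 = 6.2798×10⁻³ m = 6.2798 mm
difference = 7.4573 − 6.2798 = 1.1775 mm

1.18 mm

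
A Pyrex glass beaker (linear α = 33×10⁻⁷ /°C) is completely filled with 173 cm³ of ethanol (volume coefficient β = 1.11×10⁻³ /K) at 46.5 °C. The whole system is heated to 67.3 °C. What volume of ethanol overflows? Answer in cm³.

3.96 cm³

The beaker also expands: β_container ≈ 3α = 9.9×10⁻⁶ /K
Net overflow = V₀(β_liq − 3α_cont)ΔT
β − 3α = 1.11×10⁻³ − 9.9×10⁻⁶ = 1.1001×10⁻³ /K; ΔT = 20.8 K
ΔV = 173 × 1.1001×10⁻³ × 20.8 = 3.96 cm³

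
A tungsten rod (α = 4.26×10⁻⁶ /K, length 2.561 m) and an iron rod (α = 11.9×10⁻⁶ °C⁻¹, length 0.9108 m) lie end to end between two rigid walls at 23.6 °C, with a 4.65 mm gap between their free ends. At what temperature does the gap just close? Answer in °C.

T = 237 °C

Gap closes when ΔL₁ + ΔL₂ = 4.65 mm = 4.65×10⁻³ m
(α₁L₁ + α₂L₂)ΔT = g
α₁L₁ + α₂L₂ = 4.26×10⁻⁶×2.561 + 11.9×10⁻⁶×0.9108 = 2.174838×10⁻⁵ m/K
ΔT = 4.65×10⁻³ / 2.174838×10⁻⁵ = 213.81 K
T = 23.6 + 213.81 = 237.41 °C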